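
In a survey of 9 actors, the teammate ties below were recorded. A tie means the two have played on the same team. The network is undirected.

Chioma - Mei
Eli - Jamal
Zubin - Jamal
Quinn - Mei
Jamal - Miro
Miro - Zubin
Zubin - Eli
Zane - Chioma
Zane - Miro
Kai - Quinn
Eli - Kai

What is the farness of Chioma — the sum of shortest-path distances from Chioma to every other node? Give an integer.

19

Distances from Chioma: Eli:4, Jamal:3, Kai:3, Mei:1, Miro:2, Quinn:2, Zane:1, Zubin:3.
Sum = 4 + 3 + 3 + 1 + 2 + 2 + 1 + 3 = 19.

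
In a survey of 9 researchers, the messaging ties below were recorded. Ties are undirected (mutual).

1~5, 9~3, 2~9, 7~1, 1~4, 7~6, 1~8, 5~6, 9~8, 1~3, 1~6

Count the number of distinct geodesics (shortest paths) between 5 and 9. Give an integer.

2

The shortest distance is 3. The length-3 paths are: 5–1–3–9; 5–1–8–9.
That gives 2 distinct shortest paths.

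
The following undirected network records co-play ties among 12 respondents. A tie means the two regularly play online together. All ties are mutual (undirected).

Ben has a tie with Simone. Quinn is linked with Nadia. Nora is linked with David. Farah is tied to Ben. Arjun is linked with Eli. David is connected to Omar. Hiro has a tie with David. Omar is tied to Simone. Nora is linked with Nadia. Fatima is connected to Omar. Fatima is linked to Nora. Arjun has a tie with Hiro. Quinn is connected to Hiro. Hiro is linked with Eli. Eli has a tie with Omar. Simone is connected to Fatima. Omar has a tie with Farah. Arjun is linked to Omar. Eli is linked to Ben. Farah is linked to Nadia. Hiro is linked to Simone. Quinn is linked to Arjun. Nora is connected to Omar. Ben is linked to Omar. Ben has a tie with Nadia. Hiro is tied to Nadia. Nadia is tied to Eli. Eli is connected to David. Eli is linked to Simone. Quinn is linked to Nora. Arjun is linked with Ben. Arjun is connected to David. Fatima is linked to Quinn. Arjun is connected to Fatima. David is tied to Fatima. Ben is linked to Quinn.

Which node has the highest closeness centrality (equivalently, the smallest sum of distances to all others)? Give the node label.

Farness (sum of distances to all others) for each node — Arjun:15, Ben:15, David:16, Eli:15, Farah:19, Fatima:16, Hiro:16, Nadia:16, Nora:17, Omar:14, Quinn:16, Simone:17.
The smallest farness is 14, for Omar, so Omar has the highest closeness.

Omar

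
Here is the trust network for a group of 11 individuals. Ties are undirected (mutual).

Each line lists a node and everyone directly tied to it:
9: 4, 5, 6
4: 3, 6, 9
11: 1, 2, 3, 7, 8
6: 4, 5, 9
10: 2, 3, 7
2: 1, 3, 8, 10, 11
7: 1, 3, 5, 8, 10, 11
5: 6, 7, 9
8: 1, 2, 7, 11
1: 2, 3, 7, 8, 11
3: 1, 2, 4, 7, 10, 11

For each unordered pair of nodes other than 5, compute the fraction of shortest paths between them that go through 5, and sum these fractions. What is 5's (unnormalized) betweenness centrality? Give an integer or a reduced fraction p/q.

7

Pairs whose geodesics pass through 5 — 8–6: 1; 8–9: 1; 1–6: 1/2; 1–9: 1/2; 11–6: 1/2; 11–9: 1/2; 7–6: 1; 7–9: 1; 10–6: 1/2; 10–9: 1/2.
All other pairs contribute 0.
Summing the contributions gives betweenness(5) = 7.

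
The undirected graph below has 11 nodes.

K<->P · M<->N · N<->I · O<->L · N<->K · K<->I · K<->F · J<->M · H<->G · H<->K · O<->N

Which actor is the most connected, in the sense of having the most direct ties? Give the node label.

Degrees — F:1, G:1, H:2, I:2, J:1, K:5, L:1, M:2, N:4, O:2, P:1.
The maximum is 5, attained only by K.

K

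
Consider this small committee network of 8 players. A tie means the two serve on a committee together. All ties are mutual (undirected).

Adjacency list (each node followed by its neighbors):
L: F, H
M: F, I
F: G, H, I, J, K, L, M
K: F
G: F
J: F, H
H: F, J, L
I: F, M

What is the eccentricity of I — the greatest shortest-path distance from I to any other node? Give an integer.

2

Distances from I: F:1, G:2, H:2, J:2, K:2, L:2, M:1.
The largest is 2 (to H, L, J, K, and G), so the eccentricity of I is 2.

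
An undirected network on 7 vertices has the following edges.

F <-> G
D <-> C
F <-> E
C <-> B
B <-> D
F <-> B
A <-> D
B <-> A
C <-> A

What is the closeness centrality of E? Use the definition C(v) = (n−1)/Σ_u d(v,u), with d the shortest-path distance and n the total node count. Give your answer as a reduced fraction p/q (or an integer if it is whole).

Distances from E: A:3, B:2, C:3, D:3, F:1, G:2. Sum = 14.
n = 7, so closeness = 6/14 = 3/7.

3/7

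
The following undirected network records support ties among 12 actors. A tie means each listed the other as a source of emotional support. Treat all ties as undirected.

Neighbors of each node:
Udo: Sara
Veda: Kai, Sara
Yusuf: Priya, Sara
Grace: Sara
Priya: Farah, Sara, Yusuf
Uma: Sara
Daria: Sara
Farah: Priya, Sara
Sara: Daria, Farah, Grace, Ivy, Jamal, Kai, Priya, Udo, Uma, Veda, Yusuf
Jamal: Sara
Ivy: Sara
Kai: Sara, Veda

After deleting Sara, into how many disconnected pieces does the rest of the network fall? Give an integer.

Without Sara, the remaining ties split the others into: {Farah, Priya, Yusuf}; {Udo}; {Daria}; {Grace}; {Kai, Veda}; {Uma}; {Ivy}; {Jamal}.
That's 8 separate components.

8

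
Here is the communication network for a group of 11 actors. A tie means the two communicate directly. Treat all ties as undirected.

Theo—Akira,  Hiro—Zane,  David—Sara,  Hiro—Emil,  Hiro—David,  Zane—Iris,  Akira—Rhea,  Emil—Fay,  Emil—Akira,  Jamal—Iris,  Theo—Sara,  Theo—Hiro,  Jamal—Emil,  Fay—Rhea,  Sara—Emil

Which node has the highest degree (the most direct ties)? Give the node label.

Emil

Degrees — Akira:3, David:2, Emil:5, Fay:2, Hiro:4, Iris:2, Jamal:2, Rhea:2, Sara:3, Theo:3, Zane:2.
The maximum is 5, attained only by Emil.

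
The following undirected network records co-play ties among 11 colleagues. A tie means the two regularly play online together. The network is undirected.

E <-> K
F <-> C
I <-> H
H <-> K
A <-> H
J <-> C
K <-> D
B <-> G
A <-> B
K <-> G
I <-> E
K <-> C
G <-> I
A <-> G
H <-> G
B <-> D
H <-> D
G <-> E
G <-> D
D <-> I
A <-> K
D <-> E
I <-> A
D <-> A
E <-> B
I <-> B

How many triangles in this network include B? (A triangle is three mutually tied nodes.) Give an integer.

B's neighbors: A, D, E, G, and I.
Neighbor pairs that are themselves tied: B–A–D; B–A–G; B–A–I; B–D–E; B–D–G; B–D–I; B–E–G; B–E–I; B–G–I. Each forms one triangle with B, for 9 in total.

9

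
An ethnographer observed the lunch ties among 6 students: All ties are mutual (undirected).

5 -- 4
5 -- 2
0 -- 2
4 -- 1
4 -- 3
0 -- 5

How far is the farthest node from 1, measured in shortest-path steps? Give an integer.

3

Distances from 1: 0:3, 2:3, 3:2, 4:1, 5:2.
The largest is 3 (to 2 and 0), so the eccentricity of 1 is 3.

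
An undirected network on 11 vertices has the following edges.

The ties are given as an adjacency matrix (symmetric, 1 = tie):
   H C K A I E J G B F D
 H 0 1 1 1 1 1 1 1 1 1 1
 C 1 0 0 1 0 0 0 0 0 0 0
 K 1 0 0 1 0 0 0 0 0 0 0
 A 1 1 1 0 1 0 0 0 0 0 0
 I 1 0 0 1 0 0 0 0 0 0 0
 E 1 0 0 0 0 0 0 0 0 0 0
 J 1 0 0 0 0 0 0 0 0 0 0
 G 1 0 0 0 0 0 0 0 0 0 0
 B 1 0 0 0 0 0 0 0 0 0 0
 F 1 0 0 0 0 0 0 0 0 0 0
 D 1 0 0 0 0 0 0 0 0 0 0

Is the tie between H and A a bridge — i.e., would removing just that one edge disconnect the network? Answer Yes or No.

Even without that edge, H still reaches A via H – C – A, so the network stays connected. Not a bridge.

No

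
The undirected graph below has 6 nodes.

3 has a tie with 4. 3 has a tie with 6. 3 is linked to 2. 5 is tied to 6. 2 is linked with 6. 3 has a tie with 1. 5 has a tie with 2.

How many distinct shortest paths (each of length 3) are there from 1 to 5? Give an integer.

2

The shortest distance is 3. The length-3 paths are: 1–3–6–5; 1–3–2–5.
That gives 2 distinct shortest paths.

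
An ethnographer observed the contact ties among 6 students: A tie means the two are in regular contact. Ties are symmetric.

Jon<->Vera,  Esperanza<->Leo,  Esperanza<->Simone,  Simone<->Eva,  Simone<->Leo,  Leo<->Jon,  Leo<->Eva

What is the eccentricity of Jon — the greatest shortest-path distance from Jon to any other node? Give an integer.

2

Distances from Jon: Esperanza:2, Eva:2, Leo:1, Simone:2, Vera:1.
The largest is 2 (to Esperanza, Simone, and Eva), so the eccentricity of Jon is 2.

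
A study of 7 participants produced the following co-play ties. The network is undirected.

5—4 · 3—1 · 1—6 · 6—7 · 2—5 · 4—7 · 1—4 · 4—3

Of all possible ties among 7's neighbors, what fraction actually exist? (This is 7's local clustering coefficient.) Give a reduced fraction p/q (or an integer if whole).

0

7's neighbors: 4 and 6 (k = 2).
Possible neighbor pairs: C(2,2) = 1. Edges among them: none → e = 0.
Clustering(7) = 0/1.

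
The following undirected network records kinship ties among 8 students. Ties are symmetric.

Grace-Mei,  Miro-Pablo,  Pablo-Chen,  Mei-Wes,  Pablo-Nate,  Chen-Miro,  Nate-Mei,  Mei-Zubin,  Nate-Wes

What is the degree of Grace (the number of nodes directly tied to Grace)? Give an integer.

1

Grace is directly tied to Mei. That is 1 neighbor, so the degree of Grace is 1.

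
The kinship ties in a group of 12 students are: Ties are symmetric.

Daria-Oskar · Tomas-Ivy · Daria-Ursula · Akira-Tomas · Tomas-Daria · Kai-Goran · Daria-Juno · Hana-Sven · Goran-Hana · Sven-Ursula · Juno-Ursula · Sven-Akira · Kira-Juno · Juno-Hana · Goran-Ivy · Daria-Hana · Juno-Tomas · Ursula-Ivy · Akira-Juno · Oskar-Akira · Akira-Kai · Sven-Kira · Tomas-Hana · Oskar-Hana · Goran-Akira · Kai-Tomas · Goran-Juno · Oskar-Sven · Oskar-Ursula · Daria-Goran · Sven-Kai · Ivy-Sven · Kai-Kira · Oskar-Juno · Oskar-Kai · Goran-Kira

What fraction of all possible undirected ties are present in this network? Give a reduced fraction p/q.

There are 36 edges and 12 nodes, so the maximum possible is C(12,2) = 66.
Density = 36/66 = 6/11.

6/11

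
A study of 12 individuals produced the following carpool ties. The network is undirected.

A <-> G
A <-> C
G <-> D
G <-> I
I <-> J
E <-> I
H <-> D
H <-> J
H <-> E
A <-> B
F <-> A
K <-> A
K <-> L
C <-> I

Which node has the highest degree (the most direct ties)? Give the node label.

Degrees — A:5, B:1, C:2, D:2, E:2, F:1, G:3, H:3, I:4, J:2, K:2, L:1.
The maximum is 5, attained only by A.

A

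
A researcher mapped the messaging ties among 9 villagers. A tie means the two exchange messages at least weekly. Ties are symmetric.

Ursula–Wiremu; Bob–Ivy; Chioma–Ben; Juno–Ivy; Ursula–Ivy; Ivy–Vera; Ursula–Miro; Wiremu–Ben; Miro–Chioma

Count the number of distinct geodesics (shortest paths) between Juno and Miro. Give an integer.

The shortest distance is 3, and the only length-3 path is Juno–Ivy–Ursula–Miro. So there is exactly 1 shortest path.

1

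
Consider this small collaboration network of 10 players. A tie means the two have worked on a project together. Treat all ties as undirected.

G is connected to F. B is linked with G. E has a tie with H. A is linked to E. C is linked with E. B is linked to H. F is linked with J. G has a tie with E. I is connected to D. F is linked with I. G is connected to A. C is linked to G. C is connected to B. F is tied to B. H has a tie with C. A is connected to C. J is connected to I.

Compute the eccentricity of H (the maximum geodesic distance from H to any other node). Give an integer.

4

Distances from H: A:2, B:1, C:1, D:4, E:1, F:2, G:2, I:3, J:3.
The largest is 4 (to D), so the eccentricity of H is 4.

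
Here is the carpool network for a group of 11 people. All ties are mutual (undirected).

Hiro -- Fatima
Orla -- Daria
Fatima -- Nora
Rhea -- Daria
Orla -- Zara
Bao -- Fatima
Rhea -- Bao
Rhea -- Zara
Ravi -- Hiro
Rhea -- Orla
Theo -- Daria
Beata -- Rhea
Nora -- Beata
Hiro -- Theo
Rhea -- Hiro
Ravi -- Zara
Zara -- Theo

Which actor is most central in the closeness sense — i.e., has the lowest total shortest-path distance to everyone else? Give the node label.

Farness (sum of distances to all others) for each node — Bao:20, Beata:20, Daria:20, Fatima:20, Hiro:16, Nora:23, Orla:19, Ravi:22, Rhea:14, Theo:20, Zara:18.
The smallest farness is 14, for Rhea, so Rhea has the highest closeness.

Rhea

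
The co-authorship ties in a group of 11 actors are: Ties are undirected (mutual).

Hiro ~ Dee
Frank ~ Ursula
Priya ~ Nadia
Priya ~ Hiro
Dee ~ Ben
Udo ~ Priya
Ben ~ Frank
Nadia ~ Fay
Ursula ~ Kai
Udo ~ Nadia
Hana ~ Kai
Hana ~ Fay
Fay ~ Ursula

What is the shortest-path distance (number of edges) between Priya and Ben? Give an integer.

One shortest route is Priya – Hiro – Dee – Ben, which uses 3 edges, and at distance 2 from Priya we only reach {Dee, Fay}, which does not include Ben. So d(Priya,Ben) = 3.

3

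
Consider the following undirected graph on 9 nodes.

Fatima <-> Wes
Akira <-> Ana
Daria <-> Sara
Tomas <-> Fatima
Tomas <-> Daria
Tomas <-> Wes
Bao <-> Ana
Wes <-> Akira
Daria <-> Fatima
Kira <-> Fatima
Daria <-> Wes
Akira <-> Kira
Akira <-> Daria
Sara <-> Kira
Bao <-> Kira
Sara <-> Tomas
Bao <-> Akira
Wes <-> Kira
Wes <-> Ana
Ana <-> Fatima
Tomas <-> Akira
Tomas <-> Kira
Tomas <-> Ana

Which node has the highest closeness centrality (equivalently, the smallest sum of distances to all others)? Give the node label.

Farness (sum of distances to all others) for each node — Akira:10, Ana:11, Bao:13, Daria:11, Fatima:11, Kira:10, Sara:13, Tomas:9, Wes:10.
The smallest farness is 9, for Tomas, so Tomas has the highest closeness.

Tomas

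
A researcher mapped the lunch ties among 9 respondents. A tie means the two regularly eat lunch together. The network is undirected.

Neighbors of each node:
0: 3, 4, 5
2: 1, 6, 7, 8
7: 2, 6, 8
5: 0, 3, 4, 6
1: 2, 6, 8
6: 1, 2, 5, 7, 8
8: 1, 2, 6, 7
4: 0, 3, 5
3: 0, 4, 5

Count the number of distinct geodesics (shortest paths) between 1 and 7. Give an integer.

3

The shortest distance is 2. The length-2 paths are: 1–8–7; 1–2–7; 1–6–7.
That gives 3 distinct shortest paths.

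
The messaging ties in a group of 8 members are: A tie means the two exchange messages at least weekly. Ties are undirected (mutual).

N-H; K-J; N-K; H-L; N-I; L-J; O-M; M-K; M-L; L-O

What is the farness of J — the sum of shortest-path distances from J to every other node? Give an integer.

Distances from J: H:2, I:3, K:1, L:1, M:2, N:2, O:2.
Sum = 2 + 3 + 1 + 1 + 2 + 2 + 2 = 13.

13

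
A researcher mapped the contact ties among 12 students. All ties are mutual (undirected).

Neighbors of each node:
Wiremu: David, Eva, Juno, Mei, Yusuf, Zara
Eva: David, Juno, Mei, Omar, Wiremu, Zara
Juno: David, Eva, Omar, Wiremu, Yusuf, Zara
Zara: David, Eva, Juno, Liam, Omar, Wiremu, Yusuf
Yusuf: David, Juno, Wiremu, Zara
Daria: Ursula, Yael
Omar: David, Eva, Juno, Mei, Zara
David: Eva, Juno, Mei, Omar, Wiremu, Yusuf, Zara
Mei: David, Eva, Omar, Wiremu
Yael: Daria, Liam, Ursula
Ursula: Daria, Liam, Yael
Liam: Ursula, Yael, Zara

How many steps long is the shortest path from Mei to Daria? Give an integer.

One shortest route is Mei – Eva – Zara – Liam – Yael – Daria, which uses 5 edges, and at distance 4 from Mei we only reach {Ursula, Yael}, which does not include Daria. So d(Mei,Daria) = 5.

5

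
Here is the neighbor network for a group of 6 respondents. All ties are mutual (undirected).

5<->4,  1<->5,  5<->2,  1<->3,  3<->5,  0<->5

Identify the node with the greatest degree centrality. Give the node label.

5

Degrees — 0:1, 1:2, 2:1, 3:2, 4:1, 5:5.
The maximum is 5, attained only by 5.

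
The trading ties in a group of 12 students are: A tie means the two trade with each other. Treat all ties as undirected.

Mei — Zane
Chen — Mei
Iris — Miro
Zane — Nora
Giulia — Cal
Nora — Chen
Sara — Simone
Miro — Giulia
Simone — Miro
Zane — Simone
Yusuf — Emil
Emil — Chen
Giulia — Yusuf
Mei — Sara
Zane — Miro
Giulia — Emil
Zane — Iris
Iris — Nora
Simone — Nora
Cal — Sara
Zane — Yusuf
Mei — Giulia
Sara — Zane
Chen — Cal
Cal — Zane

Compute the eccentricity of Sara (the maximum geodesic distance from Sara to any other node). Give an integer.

3

Distances from Sara: Cal:1, Chen:2, Emil:3, Giulia:2, Iris:2, Mei:1, Miro:2, Nora:2, Simone:1, Yusuf:2, Zane:1.
The largest is 3 (to Emil), so the eccentricity of Sara is 3.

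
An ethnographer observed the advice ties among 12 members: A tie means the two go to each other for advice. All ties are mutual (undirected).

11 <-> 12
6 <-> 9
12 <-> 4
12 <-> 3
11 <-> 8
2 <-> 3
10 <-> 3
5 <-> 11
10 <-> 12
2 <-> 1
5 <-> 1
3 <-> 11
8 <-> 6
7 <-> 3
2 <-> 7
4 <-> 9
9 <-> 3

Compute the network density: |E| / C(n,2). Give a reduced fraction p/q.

There are 17 edges and 12 nodes, so the maximum possible is C(12,2) = 66.
Density = 17/66.

17/66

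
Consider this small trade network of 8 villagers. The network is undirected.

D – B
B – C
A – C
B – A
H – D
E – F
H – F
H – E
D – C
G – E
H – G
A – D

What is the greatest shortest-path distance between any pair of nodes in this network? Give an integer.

Eccentricity of each node (its greatest distance to any other): A:3, B:3, C:3, D:2, E:3, F:3, G:3, H:2.
The maximum eccentricity is 3, realized for instance by the pair F–C via F – H – D – C. So the diameter is 3.

3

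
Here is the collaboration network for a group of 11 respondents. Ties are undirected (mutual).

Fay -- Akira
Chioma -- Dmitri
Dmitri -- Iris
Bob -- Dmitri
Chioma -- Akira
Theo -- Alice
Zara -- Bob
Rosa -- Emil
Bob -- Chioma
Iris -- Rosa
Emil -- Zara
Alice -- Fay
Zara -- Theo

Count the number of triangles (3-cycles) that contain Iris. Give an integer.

Iris's neighbors are Dmitri and Rosa, but none of them are tied to each other, so no triangle contains Iris.

0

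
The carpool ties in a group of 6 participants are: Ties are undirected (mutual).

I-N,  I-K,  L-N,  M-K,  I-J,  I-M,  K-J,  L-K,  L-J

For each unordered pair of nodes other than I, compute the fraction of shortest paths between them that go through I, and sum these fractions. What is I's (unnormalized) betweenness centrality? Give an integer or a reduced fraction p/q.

5/2

Pairs whose geodesics pass through I — N–K: 1/2; N–M: 1; N–J: 1/2; M–J: 1/2.
All other pairs contribute 0.
Summing the contributions gives betweenness(I) = 5/2.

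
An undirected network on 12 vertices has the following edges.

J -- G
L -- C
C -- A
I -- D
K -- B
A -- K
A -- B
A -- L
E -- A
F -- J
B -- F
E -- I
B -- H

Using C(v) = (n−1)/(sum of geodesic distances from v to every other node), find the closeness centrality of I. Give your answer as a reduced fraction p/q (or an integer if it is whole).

11/35

Distances from I: A:2, B:3, C:3, D:1, E:1, F:4, G:6, H:4, J:5, K:3, L:3. Sum = 35.
n = 12, so closeness = 11/35.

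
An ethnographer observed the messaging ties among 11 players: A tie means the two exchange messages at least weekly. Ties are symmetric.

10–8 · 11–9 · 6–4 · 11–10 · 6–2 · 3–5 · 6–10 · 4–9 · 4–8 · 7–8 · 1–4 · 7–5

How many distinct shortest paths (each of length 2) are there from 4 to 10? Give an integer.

2

The shortest distance is 2. The length-2 paths are: 4–8–10; 4–6–10.
That gives 2 distinct shortest paths.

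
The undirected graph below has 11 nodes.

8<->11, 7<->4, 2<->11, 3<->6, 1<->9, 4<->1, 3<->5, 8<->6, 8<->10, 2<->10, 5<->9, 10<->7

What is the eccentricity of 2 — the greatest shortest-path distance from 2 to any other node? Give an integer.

Distances from 2: 1:4, 3:4, 4:3, 5:5, 6:3, 7:2, 8:2, 9:5, 10:1, 11:1.
The largest is 5 (to 5 and 9), so the eccentricity of 2 is 5.

5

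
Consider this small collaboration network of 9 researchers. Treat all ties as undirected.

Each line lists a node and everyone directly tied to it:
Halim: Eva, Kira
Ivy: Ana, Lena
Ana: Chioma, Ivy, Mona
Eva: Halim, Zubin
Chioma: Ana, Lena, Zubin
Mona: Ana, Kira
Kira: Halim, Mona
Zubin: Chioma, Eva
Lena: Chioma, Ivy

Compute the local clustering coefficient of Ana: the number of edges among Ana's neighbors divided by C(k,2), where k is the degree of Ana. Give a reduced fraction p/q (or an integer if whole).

0

Ana's neighbors: Chioma, Ivy, and Mona (k = 3).
Possible neighbor pairs: C(3,2) = 3. Edges among them: none → e = 0.
Clustering(Ana) = 0/3 = 0.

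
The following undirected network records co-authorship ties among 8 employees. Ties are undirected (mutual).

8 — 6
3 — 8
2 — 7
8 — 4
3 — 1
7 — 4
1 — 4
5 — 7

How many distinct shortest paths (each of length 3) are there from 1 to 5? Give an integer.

1

The shortest distance is 3, and the only length-3 path is 1–4–7–5. So there is exactly 1 shortest path.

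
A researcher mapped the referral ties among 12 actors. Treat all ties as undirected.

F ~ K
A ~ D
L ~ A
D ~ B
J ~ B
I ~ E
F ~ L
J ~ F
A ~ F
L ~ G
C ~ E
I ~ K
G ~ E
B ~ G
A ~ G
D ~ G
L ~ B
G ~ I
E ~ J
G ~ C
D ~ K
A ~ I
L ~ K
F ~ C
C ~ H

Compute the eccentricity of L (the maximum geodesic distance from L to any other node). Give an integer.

3

Distances from L: A:1, B:1, C:2, D:2, E:2, F:1, G:1, H:3, I:2, J:2, K:1.
The largest is 3 (to H), so the eccentricity of L is 3.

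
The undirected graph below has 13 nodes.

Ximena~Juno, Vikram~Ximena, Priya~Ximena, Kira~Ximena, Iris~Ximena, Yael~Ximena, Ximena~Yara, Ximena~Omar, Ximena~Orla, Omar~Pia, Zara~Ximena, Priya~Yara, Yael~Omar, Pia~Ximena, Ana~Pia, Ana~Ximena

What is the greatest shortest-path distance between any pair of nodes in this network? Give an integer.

2

Eccentricity of each node (its greatest distance to any other): Ana:2, Iris:2, Juno:2, Kira:2, Omar:2, Orla:2, Pia:2, Priya:2, Vikram:2, Ximena:1, Yael:2, Yara:2, Zara:2.
The maximum eccentricity is 2, realized for instance by the pair Orla–Omar via Orla – Ximena – Omar. So the diameter is 2.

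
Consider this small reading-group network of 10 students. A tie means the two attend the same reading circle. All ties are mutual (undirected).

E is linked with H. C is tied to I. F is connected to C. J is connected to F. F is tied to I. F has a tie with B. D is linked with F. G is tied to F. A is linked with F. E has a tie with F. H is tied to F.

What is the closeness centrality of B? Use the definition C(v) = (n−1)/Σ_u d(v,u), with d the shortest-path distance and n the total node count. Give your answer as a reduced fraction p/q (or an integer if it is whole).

Distances from B: A:2, C:2, D:2, E:2, F:1, G:2, H:2, I:2, J:2. Sum = 17.
n = 10, so closeness = 9/17.

9/17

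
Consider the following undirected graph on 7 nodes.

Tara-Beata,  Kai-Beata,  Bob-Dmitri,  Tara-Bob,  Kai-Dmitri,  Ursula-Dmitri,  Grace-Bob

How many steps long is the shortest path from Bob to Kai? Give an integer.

One shortest route is Bob – Dmitri – Kai, which uses 2 edges, and Bob and Kai are not directly tied, so nothing shorter exists. So d(Bob,Kai) = 2.

2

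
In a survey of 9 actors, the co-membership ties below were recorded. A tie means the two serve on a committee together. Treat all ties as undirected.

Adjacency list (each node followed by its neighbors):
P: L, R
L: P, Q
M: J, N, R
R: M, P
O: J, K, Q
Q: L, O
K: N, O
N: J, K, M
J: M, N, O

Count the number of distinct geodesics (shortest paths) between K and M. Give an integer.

The shortest distance is 2, and the only length-2 path is K–N–M. So there is exactly 1 shortest path.

1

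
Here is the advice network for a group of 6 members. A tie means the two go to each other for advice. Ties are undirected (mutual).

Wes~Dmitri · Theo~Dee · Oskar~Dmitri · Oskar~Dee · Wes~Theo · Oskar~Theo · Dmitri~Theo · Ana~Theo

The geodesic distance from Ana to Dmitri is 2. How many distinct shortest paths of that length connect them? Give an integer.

1

The shortest distance is 2, and the only length-2 path is Ana–Theo–Dmitri. So there is exactly 1 shortest path.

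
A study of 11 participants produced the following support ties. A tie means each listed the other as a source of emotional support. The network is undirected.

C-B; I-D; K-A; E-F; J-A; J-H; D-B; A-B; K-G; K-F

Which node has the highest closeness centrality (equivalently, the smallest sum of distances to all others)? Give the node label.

Farness (sum of distances to all others) for each node — A:19, B:22, C:31, D:29, E:38, F:29, G:31, H:35, I:38, J:26, K:22.
The smallest farness is 19, for A, so A has the highest closeness.

A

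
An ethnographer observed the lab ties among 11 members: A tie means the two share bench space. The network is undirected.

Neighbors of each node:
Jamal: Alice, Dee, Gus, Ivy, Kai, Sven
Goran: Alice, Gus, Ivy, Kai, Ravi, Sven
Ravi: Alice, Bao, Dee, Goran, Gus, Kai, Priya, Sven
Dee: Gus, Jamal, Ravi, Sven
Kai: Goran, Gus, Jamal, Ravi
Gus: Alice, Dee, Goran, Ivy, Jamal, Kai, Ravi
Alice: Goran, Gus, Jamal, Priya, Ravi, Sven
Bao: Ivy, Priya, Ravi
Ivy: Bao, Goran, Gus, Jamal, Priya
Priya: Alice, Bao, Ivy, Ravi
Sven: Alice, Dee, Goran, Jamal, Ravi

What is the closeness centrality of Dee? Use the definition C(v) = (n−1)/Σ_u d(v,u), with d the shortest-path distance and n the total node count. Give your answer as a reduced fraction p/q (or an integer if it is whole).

5/8

Distances from Dee: Alice:2, Bao:2, Goran:2, Gus:1, Ivy:2, Jamal:1, Kai:2, Priya:2, Ravi:1, Sven:1. Sum = 16.
n = 11, so closeness = 10/16 = 5/8.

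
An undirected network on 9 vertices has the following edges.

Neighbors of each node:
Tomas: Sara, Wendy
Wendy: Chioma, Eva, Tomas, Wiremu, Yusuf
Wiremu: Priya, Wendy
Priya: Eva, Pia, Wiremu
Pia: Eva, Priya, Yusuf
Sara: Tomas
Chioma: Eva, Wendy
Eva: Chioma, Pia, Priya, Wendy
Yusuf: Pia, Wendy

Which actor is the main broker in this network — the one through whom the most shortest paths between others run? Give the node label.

Wendy

Unnormalized betweenness of each node: Chioma:0, Eva:5, Pia:3/2, Priya:3/2, Sara:0, Tomas:7, Wendy:16, Wiremu:3/2, Yusuf:3/2.
Wendy has the largest value, 16, making it the main broker — the node through which the most shortest paths run.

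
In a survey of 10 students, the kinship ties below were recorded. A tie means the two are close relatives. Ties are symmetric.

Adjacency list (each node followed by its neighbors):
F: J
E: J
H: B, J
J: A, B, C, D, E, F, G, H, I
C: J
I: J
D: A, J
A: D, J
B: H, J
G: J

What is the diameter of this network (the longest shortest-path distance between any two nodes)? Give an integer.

2

Eccentricity of each node (its greatest distance to any other): A:2, B:2, C:2, D:2, E:2, F:2, G:2, H:2, I:2, J:1.
The maximum eccentricity is 2, realized for instance by the pair G–E via G – J – E. So the diameter is 2.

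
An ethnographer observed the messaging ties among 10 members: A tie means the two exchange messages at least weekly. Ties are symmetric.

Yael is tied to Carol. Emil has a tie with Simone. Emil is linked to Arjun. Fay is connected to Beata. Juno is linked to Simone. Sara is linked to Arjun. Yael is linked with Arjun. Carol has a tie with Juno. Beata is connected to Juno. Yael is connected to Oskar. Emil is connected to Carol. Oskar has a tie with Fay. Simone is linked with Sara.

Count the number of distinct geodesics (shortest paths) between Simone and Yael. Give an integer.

The shortest distance is 3. The length-3 paths are: Simone–Sara–Arjun–Yael; Simone–Emil–Arjun–Yael; Simone–Emil–Carol–Yael; Simone–Juno–Carol–Yael.
That gives 4 distinct shortest paths.

4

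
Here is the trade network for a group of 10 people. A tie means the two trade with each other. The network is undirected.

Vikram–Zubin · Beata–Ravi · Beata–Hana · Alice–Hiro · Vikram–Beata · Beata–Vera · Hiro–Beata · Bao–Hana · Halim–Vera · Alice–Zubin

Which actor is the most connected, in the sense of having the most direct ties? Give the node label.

Degrees — Alice:2, Bao:1, Beata:5, Halim:1, Hana:2, Hiro:2, Ravi:1, Vera:2, Vikram:2, Zubin:2.
The maximum is 5, attained only by Beata.

Beata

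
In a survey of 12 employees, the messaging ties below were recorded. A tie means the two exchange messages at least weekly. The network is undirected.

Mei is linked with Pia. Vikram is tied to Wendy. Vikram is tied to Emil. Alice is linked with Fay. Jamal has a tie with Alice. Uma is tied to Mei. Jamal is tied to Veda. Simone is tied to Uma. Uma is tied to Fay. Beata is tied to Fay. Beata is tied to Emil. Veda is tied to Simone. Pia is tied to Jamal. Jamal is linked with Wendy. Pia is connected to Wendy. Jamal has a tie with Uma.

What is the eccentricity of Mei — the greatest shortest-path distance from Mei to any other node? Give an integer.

4

Distances from Mei: Alice:3, Beata:3, Emil:4, Fay:2, Jamal:2, Pia:1, Simone:2, Uma:1, Veda:3, Vikram:3, Wendy:2.
The largest is 4 (to Emil), so the eccentricity of Mei is 4.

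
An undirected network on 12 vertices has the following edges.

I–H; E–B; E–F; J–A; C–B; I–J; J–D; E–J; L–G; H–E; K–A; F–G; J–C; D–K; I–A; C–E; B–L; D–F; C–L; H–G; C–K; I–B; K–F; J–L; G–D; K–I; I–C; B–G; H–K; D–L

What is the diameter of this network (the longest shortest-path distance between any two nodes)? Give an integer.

3

Eccentricity of each node (its greatest distance to any other): A:3, B:2, C:2, D:2, E:2, F:2, G:3, H:2, I:2, J:2, K:2, L:2.
The maximum eccentricity is 3, realized for instance by the pair G–A via G – D – K – A. So the diameter is 3.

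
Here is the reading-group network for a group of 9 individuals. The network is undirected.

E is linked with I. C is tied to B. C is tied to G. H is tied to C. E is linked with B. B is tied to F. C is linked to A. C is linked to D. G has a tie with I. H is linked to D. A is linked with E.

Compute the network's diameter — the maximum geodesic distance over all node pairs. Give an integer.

Eccentricity of each node (its greatest distance to any other): A:3, B:2, C:2, D:3, E:3, F:3, G:3, H:3, I:3.
The maximum eccentricity is 3, realized for instance by the pair A–F via A – C – B – F. So the diameter is 3.

3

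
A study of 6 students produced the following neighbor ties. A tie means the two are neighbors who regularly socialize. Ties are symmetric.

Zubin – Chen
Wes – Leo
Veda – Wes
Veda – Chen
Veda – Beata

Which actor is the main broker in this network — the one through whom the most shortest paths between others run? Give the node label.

Unnormalized betweenness of each node: Beata:0, Chen:4, Leo:0, Veda:8, Wes:4, Zubin:0.
Veda has the largest value, 8, making it the main broker — the node through which the most shortest paths run.

Veda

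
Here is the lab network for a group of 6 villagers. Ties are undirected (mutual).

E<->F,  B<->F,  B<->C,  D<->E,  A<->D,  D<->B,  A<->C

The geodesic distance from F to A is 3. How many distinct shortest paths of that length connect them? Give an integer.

The shortest distance is 3. The length-3 paths are: F–B–D–A; F–E–D–A; F–B–C–A.
That gives 3 distinct shortest paths.

3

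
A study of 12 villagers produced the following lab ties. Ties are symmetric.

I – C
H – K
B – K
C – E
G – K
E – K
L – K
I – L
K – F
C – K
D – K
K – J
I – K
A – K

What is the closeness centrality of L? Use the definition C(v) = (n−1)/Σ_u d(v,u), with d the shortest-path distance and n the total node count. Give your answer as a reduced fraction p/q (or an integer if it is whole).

Distances from L: A:2, B:2, C:2, D:2, E:2, F:2, G:2, H:2, I:1, J:2, K:1. Sum = 20.
n = 12, so closeness = 11/20.

11/20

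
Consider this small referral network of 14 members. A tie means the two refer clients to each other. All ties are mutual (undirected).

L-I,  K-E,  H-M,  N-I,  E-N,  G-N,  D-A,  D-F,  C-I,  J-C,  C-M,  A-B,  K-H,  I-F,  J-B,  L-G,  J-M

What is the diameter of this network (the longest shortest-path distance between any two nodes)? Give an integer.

Eccentricity of each node (its greatest distance to any other): A:5, B:5, C:3, D:5, E:5, F:4, G:5, H:5, I:3, J:4, K:5, L:4, M:4, N:4.
The maximum eccentricity is 5, realized for instance by the pair G–B via G – L – I – C – J – B. So the diameter is 5.

5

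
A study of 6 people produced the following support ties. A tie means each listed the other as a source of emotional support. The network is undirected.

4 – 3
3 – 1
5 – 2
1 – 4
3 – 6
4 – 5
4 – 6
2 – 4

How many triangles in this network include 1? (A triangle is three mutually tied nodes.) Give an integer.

1

1's neighbors: 3 and 4.
Neighbor pairs that are themselves tied: 1–3–4. Each forms one triangle with 1, for 1 in total.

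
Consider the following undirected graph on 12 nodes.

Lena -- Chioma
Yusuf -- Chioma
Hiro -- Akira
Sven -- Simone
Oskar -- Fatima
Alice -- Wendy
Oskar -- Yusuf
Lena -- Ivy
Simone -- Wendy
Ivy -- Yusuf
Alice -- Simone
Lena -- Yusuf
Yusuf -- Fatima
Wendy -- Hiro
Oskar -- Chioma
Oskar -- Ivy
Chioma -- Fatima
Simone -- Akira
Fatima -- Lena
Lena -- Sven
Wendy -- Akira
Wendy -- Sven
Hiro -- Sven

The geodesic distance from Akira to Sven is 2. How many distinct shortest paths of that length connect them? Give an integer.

3

The shortest distance is 2. The length-2 paths are: Akira–Wendy–Sven; Akira–Hiro–Sven; Akira–Simone–Sven.
That gives 3 distinct shortest paths.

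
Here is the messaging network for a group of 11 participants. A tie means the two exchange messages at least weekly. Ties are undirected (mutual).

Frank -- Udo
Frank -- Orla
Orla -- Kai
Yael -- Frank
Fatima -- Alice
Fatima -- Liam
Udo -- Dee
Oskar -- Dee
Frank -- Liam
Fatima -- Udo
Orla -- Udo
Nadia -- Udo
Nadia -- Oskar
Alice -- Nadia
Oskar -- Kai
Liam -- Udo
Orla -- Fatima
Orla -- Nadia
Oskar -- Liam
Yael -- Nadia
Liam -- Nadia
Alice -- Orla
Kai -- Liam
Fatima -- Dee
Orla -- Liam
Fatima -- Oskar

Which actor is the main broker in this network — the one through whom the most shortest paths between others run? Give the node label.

Nadia

Unnormalized betweenness of each node: Alice:13/40, Dee:1/4, Fatima:7/2, Frank:313/120, Kai:1/4, Liam:23/5, Nadia:847/120, Orla:173/30, Oskar:403/120, Udo:121/30, Yael:1/4.
Nadia has the largest value, 847/120, making it the main broker — the node through which the most shortest paths run.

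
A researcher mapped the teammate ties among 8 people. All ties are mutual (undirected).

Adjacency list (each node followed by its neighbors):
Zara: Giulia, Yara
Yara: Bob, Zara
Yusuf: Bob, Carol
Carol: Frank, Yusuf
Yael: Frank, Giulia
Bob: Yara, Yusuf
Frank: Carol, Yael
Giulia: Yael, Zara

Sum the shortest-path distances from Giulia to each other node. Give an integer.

16

Distances from Giulia: Bob:3, Carol:3, Frank:2, Yael:1, Yara:2, Yusuf:4, Zara:1.
Sum = 3 + 3 + 2 + 1 + 2 + 4 + 1 = 16.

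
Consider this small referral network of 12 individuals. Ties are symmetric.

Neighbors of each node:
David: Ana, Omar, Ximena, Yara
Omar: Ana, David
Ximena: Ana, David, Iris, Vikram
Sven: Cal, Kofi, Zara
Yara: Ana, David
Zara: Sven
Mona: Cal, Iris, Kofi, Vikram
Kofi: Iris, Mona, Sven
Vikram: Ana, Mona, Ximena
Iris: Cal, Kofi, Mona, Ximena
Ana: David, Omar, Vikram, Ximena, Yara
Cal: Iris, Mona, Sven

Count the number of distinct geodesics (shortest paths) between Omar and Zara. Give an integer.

The shortest distance is 6. The length-6 paths are: Omar–Ana–Vikram–Mona–Cal–Sven–Zara; Omar–Ana–Ximena–Iris–Cal–Sven–Zara; Omar–David–Ximena–Iris–Cal–Sven–Zara; Omar–Ana–Vikram–Mona–Kofi–Sven–Zara; Omar–Ana–Ximena–Iris–Kofi–Sven–Zara; Omar–David–Ximena–Iris–Kofi–Sven–Zara.
That gives 6 distinct shortest paths.

6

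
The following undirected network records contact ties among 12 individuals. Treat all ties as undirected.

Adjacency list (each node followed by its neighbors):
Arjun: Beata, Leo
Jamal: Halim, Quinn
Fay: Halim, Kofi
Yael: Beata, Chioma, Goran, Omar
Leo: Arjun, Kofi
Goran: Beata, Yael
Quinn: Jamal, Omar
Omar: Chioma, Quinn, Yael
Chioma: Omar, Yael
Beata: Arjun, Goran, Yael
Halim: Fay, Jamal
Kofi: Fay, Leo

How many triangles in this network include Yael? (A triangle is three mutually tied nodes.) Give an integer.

Yael's neighbors: Beata, Chioma, Goran, and Omar.
Neighbor pairs that are themselves tied: Yael–Beata–Goran; Yael–Chioma–Omar. Each forms one triangle with Yael, for 2 in total.

2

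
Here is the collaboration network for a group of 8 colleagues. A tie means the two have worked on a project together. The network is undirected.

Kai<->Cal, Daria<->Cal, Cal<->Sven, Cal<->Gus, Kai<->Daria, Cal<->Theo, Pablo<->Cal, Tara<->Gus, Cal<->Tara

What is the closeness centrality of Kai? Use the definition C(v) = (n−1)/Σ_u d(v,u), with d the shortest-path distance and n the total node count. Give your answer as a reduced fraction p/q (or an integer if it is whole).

Distances from Kai: Cal:1, Daria:1, Gus:2, Pablo:2, Sven:2, Tara:2, Theo:2. Sum = 12.
n = 8, so closeness = 7/12.

7/12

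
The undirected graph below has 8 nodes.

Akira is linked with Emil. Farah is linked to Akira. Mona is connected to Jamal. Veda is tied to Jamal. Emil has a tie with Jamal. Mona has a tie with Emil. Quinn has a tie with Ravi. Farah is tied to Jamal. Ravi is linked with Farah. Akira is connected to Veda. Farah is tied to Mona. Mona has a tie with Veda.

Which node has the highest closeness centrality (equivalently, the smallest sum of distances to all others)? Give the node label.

Farness (sum of distances to all others) for each node — Akira:12, Emil:14, Farah:10, Jamal:11, Mona:11, Quinn:20, Ravi:14, Veda:14.
The smallest farness is 10, for Farah, so Farah has the highest closeness.

Farah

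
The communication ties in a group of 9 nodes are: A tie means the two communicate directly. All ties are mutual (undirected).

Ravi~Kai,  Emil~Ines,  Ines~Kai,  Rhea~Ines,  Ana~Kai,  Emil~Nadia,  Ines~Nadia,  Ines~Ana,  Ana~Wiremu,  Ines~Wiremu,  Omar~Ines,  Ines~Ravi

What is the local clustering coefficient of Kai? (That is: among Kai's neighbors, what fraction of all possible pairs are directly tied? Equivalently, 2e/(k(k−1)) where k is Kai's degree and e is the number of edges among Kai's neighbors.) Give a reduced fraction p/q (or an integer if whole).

2/3

Kai's neighbors: Ana, Ines, and Ravi (k = 3).
Possible neighbor pairs: C(3,2) = 3. Edges among them: Ana–Ines, Ines–Ravi → e = 2.
Clustering(Kai) = 2/3.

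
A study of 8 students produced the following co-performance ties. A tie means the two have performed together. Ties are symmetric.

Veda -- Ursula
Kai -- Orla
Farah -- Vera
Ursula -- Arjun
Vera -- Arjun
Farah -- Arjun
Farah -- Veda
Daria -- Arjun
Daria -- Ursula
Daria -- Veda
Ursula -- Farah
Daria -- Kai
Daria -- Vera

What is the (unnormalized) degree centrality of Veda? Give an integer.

Veda is directly tied to Daria, Farah, and Ursula. That is 3 neighbors, so the degree of Veda is 3.

3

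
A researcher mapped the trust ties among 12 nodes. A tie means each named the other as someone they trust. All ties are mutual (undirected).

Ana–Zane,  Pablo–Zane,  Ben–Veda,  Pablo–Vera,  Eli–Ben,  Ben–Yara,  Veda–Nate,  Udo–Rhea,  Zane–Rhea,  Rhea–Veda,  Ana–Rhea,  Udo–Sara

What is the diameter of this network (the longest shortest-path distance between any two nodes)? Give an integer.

Eccentricity of each node (its greatest distance to any other): Ana:4, Ben:5, Eli:6, Nate:5, Pablo:5, Rhea:3, Sara:5, Udo:4, Veda:4, Vera:6, Yara:6, Zane:4.
The maximum eccentricity is 6, realized for instance by the pair Yara–Vera via Yara – Ben – Veda – Rhea – Zane – Pablo – Vera. So the diameter is 6.

6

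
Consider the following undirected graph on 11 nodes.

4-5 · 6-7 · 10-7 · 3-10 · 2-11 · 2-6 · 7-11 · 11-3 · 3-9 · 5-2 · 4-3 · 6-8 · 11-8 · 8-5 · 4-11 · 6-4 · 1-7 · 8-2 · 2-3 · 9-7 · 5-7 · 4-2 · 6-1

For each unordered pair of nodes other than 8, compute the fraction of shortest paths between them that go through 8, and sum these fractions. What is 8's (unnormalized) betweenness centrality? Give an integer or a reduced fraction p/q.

3/4

Pairs whose geodesics pass through 8 — 6–5: 1/4; 6–11: 1/4; 5–11: 1/4.
All other pairs contribute 0.
Summing the contributions gives betweenness(8) = 3/4.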